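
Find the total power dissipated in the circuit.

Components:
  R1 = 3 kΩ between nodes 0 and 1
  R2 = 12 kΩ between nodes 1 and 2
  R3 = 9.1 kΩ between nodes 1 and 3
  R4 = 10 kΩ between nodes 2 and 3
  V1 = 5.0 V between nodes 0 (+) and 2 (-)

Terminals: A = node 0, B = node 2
Nodal analysis, taking node 2 as the 0 V reference.
Source V1 fixes V_0 = 5 V.
KCL at each unknown node (sum of currents leaving = 0; resistances in Ω):
  Node 1: (V_1 - 5)/3000 + (V_1 - 0)/12000 + (V_1 - V_3)/9100 = 0
  Node 3: (V_3 - V_1)/9100 + (V_3 - 0)/10000 = 0
Collecting terms (coefficients in siemens):
  0.0005266·V_1 - 0.0001099·V_3 = 0.001667
  0.0002099·V_3 - 0.0001099·V_1 = 0
Determinant D = (0.0005266)(0.0002099) - (-0.0001099)(-0.0001099) = 0.00000009844
V_1 = [(0.001667)(0.0002099) - (-0.0001099)(0)]/D = 3.553 V
V_3 = [(0.0005266)(0) - (0.001667)(-0.0001099)]/D = 1.86 V
Power in each resistor, P = (ΔV)²/R:
  P_R1 = (5 - 3.553)²/3000 = 0.0006975 W
  P_R2 = (3.553 - 0)²/12000 = 0.001052 W
  P_R3 = (3.553 - 1.86)²/9100 = 0.000315 W
  P_R4 = (0 - 1.86)²/10000 = 0.0003461 W
P_total = P_R1 + P_R2 + P_R3 + P_R4 = 0.002411 W

Final answer: 0.002411 W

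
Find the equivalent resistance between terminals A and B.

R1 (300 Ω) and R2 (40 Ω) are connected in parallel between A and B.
Reduce the network between node 0 (A) and node 1 (B) by series/parallel combination:
  Rp1 = R1 ‖ R2 (parallel, both between nodes 0 and 1) = 1/(1/300 + 1/40) = 35.29 Ω
R_eq = 35.29 Ω

Final answer: 35.29 Ω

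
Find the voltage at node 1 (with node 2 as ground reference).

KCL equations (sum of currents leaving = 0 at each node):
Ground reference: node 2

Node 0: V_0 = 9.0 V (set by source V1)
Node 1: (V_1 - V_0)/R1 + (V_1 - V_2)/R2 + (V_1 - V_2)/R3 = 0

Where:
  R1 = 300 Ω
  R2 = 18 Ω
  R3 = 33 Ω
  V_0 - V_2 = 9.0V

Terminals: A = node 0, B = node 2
Nodal analysis, taking node 2 as the 0 V reference.
Source V1 fixes V_0 = 9 V.
KCL at each unknown node (sum of currents leaving = 0; resistances in Ω):
  Node 1: (V_1 - 9)/300 + (V_1 - 0)/18 + (V_1 - 0)/33 = 0
Collecting terms: 0.08919 × V_1 = 0.03  =>  V_1 = 0.3364 V
The requested potential is V_1 = 0.3364 V.

Final answer: V_1 = 0.3364 V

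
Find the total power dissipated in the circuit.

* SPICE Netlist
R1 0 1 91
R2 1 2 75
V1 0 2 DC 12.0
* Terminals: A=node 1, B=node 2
Nodal analysis, taking node 2 as the 0 V reference.
Source V1 fixes V_0 = 12 V.
KCL at each unknown node (sum of currents leaving = 0; resistances in Ω):
  Node 1: (V_1 - 12)/91 + (V_1 - 0)/75 = 0
Collecting terms: 0.02432 × V_1 = 0.1319  =>  V_1 = 5.422 V
Power in each resistor, P = (ΔV)²/R:
  P_R1 = (12 - 5.422)²/91 = 0.4755 W
  P_R2 = (5.422 - 0)²/75 = 0.3919 W
P_total = P_R1 + P_R2 = 0.8675 W

Final answer: 0.8675 W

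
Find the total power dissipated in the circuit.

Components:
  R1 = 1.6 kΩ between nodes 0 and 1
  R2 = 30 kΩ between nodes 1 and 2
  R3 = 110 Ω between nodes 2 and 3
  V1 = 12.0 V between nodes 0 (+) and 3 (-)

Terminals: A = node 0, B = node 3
Nodal analysis, taking node 3 as the 0 V reference.
Source V1 fixes V_0 = 12 V.
KCL at each unknown node (sum of currents leaving = 0; resistances in Ω):
  Node 1: (V_1 - 12)/1600 + (V_1 - V_2)/30000 = 0
  Node 2: (V_2 - V_1)/30000 + (V_2 - 0)/110 = 0
Collecting terms (coefficients in siemens):
  0.0006583·V_1 - 0.00003333·V_2 = 0.0075
  0.009124·V_2 - 0.00003333·V_1 = 0
Determinant D = (0.0006583)(0.009124) - (-0.00003333)(-0.00003333) = 0.000006006
V_1 = [(0.0075)(0.009124) - (-0.00003333)(0)]/D = 11.39 V
V_2 = [(0.0006583)(0) - (0.0075)(-0.00003333)]/D = 0.04163 V
Power in each resistor, P = (ΔV)²/R:
  P_R1 = (12 - 11.39)²/1600 = 0.0002291 W
  P_R2 = (11.39 - 0.04163)²/30000 = 0.004296 W
  P_R3 = (0.04163 - 0)²/110 = 0.00001575 W
P_total = P_R1 + P_R2 + P_R3 = 0.004541 W

Final answer: 0.004541 W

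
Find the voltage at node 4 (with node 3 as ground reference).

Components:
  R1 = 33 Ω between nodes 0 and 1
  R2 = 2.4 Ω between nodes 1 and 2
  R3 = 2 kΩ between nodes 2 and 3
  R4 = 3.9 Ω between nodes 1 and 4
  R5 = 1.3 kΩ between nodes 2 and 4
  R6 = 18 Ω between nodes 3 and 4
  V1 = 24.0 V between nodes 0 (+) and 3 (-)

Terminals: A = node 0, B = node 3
Nodal analysis, taking node 3 as the 0 V reference.
Source V1 fixes V_0 = 24 V.
KCL at each unknown node (sum of currents leaving = 0; resistances in Ω):
  Node 1: (V_1 - 24)/33 + (V_1 - V_2)/2.4 + (V_1 - V_4)/3.9 = 0
  Node 2: (V_2 - V_1)/2.4 + (V_2 - 0)/2000 + (V_2 - V_4)/1300 = 0
  Node 4: (V_4 - V_1)/3.9 + (V_4 - V_2)/1300 + (V_4 - 0)/18 = 0
Collecting terms (coefficients in siemens):
  0.7034·V_1 - 0.4167·V_2 - 0.2564·V_4 = 0.7273
  0.4179·V_2 - 0.4167·V_1 - 0.0007692·V_4 = 0
  0.3127·V_4 - 0.2564·V_1 - 0.0007692·V_2 = 0
Solving these 3 simultaneous equations (Gaussian elimination) gives:
  V_1 = 9.508 V, V_2 = 9.494 V, V_4 = 7.819 V
The requested potential is V_4 = 7.819 V.

Final answer: V_4 = 7.819 V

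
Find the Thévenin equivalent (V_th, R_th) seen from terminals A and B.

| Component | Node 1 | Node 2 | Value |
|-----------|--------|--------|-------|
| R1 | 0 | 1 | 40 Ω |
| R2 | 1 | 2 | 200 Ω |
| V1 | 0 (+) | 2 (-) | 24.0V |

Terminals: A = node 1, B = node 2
Step 1 — V_th is the open-circuit voltage V_A - V_B (nothing connected across the terminals).
Nodal analysis, taking node 2 as the 0 V reference.
Source V1 fixes V_0 = 24 V.
KCL at each unknown node (sum of currents leaving = 0; resistances in Ω):
  Node 1: (V_1 - 24)/40 + (V_1 - 0)/200 = 0
Collecting terms: 0.03 × V_1 = 0.6  =>  V_1 = 20 V
V_th = V_1 - V_2 = 20 - 0 = 20 V
Step 2 — R_th: zero the source — replace V1 by a short circuit (node 2 merges into node 0) — and find the resistance seen between A (node 1) and B (node 0).
Reduce the network between node 1 (A) and node 0 (B) by series/parallel combination:
  Rp1 = R1 ‖ R2 (parallel, both between nodes 0 and 1) = 1/(1/40 + 1/200) = 33.33 Ω
R_th = 33.33 Ω

Final answer: V_th = 20 V, R_th = 33.33 Ω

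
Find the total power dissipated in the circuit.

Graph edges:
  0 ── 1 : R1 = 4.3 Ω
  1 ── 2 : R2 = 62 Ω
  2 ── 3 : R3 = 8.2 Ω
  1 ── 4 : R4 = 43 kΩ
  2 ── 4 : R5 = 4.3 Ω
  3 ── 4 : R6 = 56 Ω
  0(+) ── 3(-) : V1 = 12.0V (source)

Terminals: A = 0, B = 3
Nodal analysis, taking node 3 as the 0 V reference.
Source V1 fixes V_0 = 12 V.
KCL at each unknown node (sum of currents leaving = 0; resistances in Ω):
  Node 1: (V_1 - 12)/4.3 + (V_1 - V_2)/62 + (V_1 - V_4)/43000 = 0
  Node 2: (V_2 - V_1)/62 + (V_2 - 0)/8.2 + (V_2 - V_4)/4.3 = 0
  Node 4: (V_4 - V_1)/43000 + (V_4 - V_2)/4.3 + (V_4 - 0)/56 = 0
Collecting terms (coefficients in siemens):
  0.2487·V_1 - 0.01613·V_2 - 0.00002326·V_4 = 2.791
  0.3706·V_2 - 0.01613·V_1 - 0.2326·V_4 = 0
  0.2504·V_4 - 0.00002326·V_1 - 0.2326·V_2 = 0
Solving these 3 simultaneous equations (Gaussian elimination) gives:
  V_1 = 11.3 V, V_2 = 1.18 V, V_4 = 1.096 V
Power in each resistor, P = (ΔV)²/R:
  P_R1 = (12 - 11.3)²/4.3 = 0.1148 W
  P_R2 = (11.3 - 1.18)²/62 = 1.651 W
  P_R3 = (1.18 - 0)²/8.2 = 0.1697 W
  P_R4 = (11.3 - 1.096)²/43000 = 0.00242 W
  P_R5 = (1.18 - 1.096)²/4.3 = 0.001609 W
  P_R6 = (0 - 1.096)²/56 = 0.02147 W
P_total = P_R1 + P_R2 + P_R3 + P_R4 + P_R5 + P_R6 = 1.961 W

Final answer: 1.961 W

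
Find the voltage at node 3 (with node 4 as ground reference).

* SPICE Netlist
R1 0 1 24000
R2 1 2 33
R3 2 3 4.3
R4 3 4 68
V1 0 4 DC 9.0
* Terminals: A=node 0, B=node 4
Nodal analysis, taking node 4 as the 0 V reference.
Source V1 fixes V_0 = 9 V.
KCL at each unknown node (sum of currents leaving = 0; resistances in Ω):
  Node 1: (V_1 - 9)/24000 + (V_1 - V_2)/33 = 0
  Node 2: (V_2 - V_1)/33 + (V_2 - V_3)/4.3 = 0
  Node 3: (V_3 - V_2)/4.3 + (V_3 - 0)/68 = 0
Collecting terms (coefficients in siemens):
  0.03034·V_1 - 0.0303·V_2 = 0.000375
  0.2629·V_2 - 0.0303·V_1 - 0.2326·V_3 = 0
  0.2473·V_3 - 0.2326·V_2 = 0
Solving these 3 simultaneous equations (Gaussian elimination) gives:
  V_1 = 0.03932 V, V_2 = 0.02699 V, V_3 = 0.02539 V
The requested potential is V_3 = 0.02539 V.

Final answer: V_3 = 0.02539 V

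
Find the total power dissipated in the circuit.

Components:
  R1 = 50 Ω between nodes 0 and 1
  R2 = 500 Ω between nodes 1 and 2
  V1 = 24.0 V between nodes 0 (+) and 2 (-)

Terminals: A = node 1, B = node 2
Nodal analysis, taking node 2 as the 0 V reference.
Source V1 fixes V_0 = 24 V.
KCL at each unknown node (sum of currents leaving = 0; resistances in Ω):
  Node 1: (V_1 - 24)/50 + (V_1 - 0)/500 = 0
Collecting terms: 0.022 × V_1 = 0.48  =>  V_1 = 21.82 V
Power in each resistor, P = (ΔV)²/R:
  P_R1 = (24 - 21.82)²/50 = 0.09521 W
  P_R2 = (21.82 - 0)²/500 = 0.9521 W
P_total = P_R1 + P_R2 = 1.047 W

Final answer: 1.047 W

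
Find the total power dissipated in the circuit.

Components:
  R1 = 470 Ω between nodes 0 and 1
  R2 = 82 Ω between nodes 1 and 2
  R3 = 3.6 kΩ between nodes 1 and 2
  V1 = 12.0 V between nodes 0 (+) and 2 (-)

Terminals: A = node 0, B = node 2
Nodal analysis, taking node 2 as the 0 V reference.
Source V1 fixes V_0 = 12 V.
KCL at each unknown node (sum of currents leaving = 0; resistances in Ω):
  Node 1: (V_1 - 12)/470 + (V_1 - 0)/82 + (V_1 - 0)/3600 = 0
Collecting terms: 0.0146 × V_1 = 0.02553  =>  V_1 = 1.749 V
Power in each resistor, P = (ΔV)²/R:
  P_R1 = (12 - 1.749)²/470 = 0.2236 W
  P_R2 = (1.749 - 0)²/82 = 0.03729 W
  P_R3 = (1.749 - 0)²/3600 = 0.0008494 W
P_total = P_R1 + P_R2 + P_R3 = 0.2617 W

Final answer: 0.2617 W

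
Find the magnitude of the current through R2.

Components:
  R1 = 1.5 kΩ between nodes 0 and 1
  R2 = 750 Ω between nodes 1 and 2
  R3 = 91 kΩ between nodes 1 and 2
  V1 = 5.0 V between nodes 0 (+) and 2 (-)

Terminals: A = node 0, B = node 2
Nodal analysis, taking node 2 as the 0 V reference.
Source V1 fixes V_0 = 5 V.
KCL at each unknown node (sum of currents leaving = 0; resistances in Ω):
  Node 1: (V_1 - 5)/1500 + (V_1 - 0)/750 + (V_1 - 0)/91000 = 0
Collecting terms: 0.002011 × V_1 = 0.003333  =>  V_1 = 1.658 V
I_R2 = (V_1 - V_2)/R2 = (1.658 - 0)/750 = 0.00221 A
|I_R2| = 0.00221 A

Final answer: |I_R2| = 0.00221 A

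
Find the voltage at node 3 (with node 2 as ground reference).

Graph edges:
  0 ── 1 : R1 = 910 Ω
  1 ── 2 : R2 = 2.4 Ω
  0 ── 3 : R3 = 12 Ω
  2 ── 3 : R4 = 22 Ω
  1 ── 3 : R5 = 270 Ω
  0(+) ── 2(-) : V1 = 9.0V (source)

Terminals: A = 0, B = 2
Nodal analysis, taking node 2 as the 0 V reference.
Source V1 fixes V_0 = 9 V.
KCL at each unknown node (sum of currents leaving = 0; resistances in Ω):
  Node 1: (V_1 - 9)/910 + (V_1 - 0)/2.4 + (V_1 - V_3)/270 = 0
  Node 3: (V_3 - 9)/12 + (V_3 - 0)/22 + (V_3 - V_1)/270 = 0
Collecting terms (coefficients in siemens):
  0.4215·V_1 - 0.003704·V_3 = 0.00989
  0.1325·V_3 - 0.003704·V_1 = 0.75
Determinant D = (0.4215)(0.1325) - (-0.003704)(-0.003704) = 0.05583
V_1 = [(0.00989)(0.1325) - (-0.003704)(0.75)]/D = 0.07323 V
V_3 = [(0.4215)(0.75) - (0.00989)(-0.003704)]/D = 5.663 V
The requested potential is V_3 = 5.663 V.

Final answer: V_3 = 5.663 V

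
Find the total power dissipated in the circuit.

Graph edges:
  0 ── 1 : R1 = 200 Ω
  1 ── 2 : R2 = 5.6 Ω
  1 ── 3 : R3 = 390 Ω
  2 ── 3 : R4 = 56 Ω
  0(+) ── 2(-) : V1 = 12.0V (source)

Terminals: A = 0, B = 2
Nodal analysis, taking node 2 as the 0 V reference.
Source V1 fixes V_0 = 12 V.
KCL at each unknown node (sum of currents leaving = 0; resistances in Ω):
  Node 1: (V_1 - 12)/200 + (V_1 - 0)/5.6 + (V_1 - V_3)/390 = 0
  Node 3: (V_3 - V_1)/390 + (V_3 - 0)/56 = 0
Collecting terms (coefficients in siemens):
  0.1861·V_1 - 0.002564·V_3 = 0.06
  0.02042·V_3 - 0.002564·V_1 = 0
Determinant D = (0.1861)(0.02042) - (-0.002564)(-0.002564) = 0.003795
V_1 = [(0.06)(0.02042) - (-0.002564)(0)]/D = 0.3229 V
V_3 = [(0.1861)(0) - (0.06)(-0.002564)]/D = 0.04054 V
Power in each resistor, P = (ΔV)²/R:
  P_R1 = (12 - 0.3229)²/200 = 0.6818 W
  P_R2 = (0.3229 - 0)²/5.6 = 0.01862 W
  P_R3 = (0.3229 - 0.04054)²/390 = 0.0002044 W
  P_R4 = (0 - 0.04054)²/56 = 0.00002935 W
P_total = P_R1 + P_R2 + P_R3 + P_R4 = 0.7006 W

Final answer: 0.7006 W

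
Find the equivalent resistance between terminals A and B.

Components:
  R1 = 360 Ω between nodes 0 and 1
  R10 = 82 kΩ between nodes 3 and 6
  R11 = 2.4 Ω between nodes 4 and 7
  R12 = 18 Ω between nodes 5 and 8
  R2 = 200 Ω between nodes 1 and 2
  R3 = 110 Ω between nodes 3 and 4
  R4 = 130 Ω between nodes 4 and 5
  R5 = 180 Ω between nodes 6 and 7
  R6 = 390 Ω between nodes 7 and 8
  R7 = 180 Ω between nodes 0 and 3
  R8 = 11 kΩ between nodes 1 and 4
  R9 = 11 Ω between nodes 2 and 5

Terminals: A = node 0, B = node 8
The network is not a plain series/parallel combination. Inject a 1 A test current into terminal A (node 0) and return it from terminal B (node 8); then R_eq = V_A / (1 A).
Nodal analysis, taking node 8 as the 0 V reference.
Current source I_test pushes 1 A into node 0 and draws it out of node 8.
KCL at each unknown node (sum of currents leaving = 0; resistances in Ω):
  Node 0: (V_0 - V_1)/360 + (V_0 - V_3)/180 - 1 = 0
  Node 1: (V_1 - V_0)/360 + (V_1 - V_2)/200 + (V_1 - V_4)/11000 = 0
  Node 2: (V_2 - V_1)/200 + (V_2 - V_5)/11 = 0
  Node 3: (V_3 - V_0)/180 + (V_3 - V_4)/110 + (V_3 - V_6)/82000 = 0
  Node 4: (V_4 - V_1)/11000 + (V_4 - V_3)/110 + (V_4 - V_5)/130 + (V_4 - V_7)/2.4 = 0
  Node 5: (V_5 - V_2)/11 + (V_5 - V_4)/130 + (V_5 - 0)/18 = 0
  Node 6: (V_6 - V_3)/82000 + (V_6 - V_7)/180 = 0
  Node 7: (V_7 - V_4)/2.4 + (V_7 - V_6)/180 + (V_7 - 0)/390 = 0
Collecting terms (coefficients in siemens):
  0.008333·V_0 - 0.002778·V_1 - 0.005556·V_3 = 1
  0.007869·V_1 - 0.002778·V_0 - 0.005·V_2 - 0.00009091·V_4 = 0
  0.09591·V_2 - 0.005·V_1 - 0.09091·V_5 = 0
  0.01466·V_3 - 0.005556·V_0 - 0.009091·V_4 - 0.0000122·V_6 = 0
  0.4335·V_4 - 0.00009091·V_1 - 0.009091·V_3 - 0.007692·V_5 - 0.4167·V_7 = 0
  0.1542·V_5 - 0.09091·V_2 - 0.007692·V_4 = 0
  0.005568·V_6 - 0.0000122·V_3 - 0.005556·V_7 = 0
  0.4248·V_7 - 0.4167·V_4 - 0.005556·V_6 = 0
Solving these 8 simultaneous equations (Gaussian elimination) gives:
  V_0 = 243.4 V, V_1 = 98.91 V, V_2 = 19.18 V, V_3 = 135.6 V
  V_4 = 69.84 V, V_5 = 14.8 V, V_6 = 69.56 V, V_7 = 69.41 V
R_eq = V_0 / 1 A = 243.4 Ω

Final answer: 243.4 Ω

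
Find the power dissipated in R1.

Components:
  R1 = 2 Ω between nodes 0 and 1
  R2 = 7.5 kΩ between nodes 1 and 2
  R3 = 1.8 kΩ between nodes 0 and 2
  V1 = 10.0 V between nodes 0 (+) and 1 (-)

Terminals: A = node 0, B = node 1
Nodal analysis, taking node 1 as the 0 V reference.
Source V1 fixes V_0 = 10 V.
KCL at each unknown node (sum of currents leaving = 0; resistances in Ω):
  Node 2: (V_2 - 0)/7500 + (V_2 - 10)/1800 = 0
Collecting terms: 0.0006889 × V_2 = 0.005556  =>  V_2 = 8.065 V
I_R1 = (V_0 - V_1)/R1 = (10 - 0)/2 = 5 A
P_R1 = I_R1² × R1 = (5)² × 2 = 50 W

Final answer: 50 W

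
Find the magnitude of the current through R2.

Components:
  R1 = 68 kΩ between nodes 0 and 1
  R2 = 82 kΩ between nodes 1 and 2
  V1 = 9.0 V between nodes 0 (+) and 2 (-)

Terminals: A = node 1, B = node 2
Nodal analysis, taking node 2 as the 0 V reference.
Source V1 fixes V_0 = 9 V.
KCL at each unknown node (sum of currents leaving = 0; resistances in Ω):
  Node 1: (V_1 - 9)/68000 + (V_1 - 0)/82000 = 0
Collecting terms: 0.0000269 × V_1 = 0.0001324  =>  V_1 = 4.92 V
I_R2 = (V_1 - V_2)/R2 = (4.92 - 0)/82000 = 0.00006 A
|I_R2| = 0.00006 A

Final answer: |I_R2| = 6e-05 A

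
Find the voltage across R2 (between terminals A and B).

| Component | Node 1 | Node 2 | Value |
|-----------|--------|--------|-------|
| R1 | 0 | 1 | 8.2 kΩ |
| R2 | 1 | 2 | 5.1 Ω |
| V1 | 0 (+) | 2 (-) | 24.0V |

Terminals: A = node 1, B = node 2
R1 and R2 are in series across V1 (node 0 → node 1 → node 2), and the output A–B is taken across R2, so this is a voltage divider.
Series current: I = V1/(R1 + R2) = 24/(8200 + 5.1) = 24/8205 = 0.002925 A
V_R2 = I × R2 = V1 × R2/(R1 + R2) = 24 × 5.1/8205 = 0.01492 V

Final answer: 0.01492 V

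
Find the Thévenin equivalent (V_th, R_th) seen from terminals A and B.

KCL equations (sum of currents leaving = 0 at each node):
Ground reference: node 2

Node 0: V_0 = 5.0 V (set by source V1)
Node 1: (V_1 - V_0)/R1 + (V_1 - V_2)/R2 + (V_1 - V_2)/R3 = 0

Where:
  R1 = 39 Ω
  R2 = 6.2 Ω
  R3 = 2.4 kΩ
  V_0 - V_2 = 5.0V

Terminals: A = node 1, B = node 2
Step 1 — V_th is the open-circuit voltage V_A - V_B (nothing connected across the terminals).
Nodal analysis, taking node 2 as the 0 V reference.
Source V1 fixes V_0 = 5 V.
KCL at each unknown node (sum of currents leaving = 0; resistances in Ω):
  Node 1: (V_1 - 5)/39 + (V_1 - 0)/6.2 + (V_1 - 0)/2400 = 0
Collecting terms: 0.1873 × V_1 = 0.1282  =>  V_1 = 0.6843 V
V_th = V_1 - V_2 = 0.6843 - 0 = 0.6843 V
Step 2 — R_th: zero the source — replace V1 by a short circuit (node 2 merges into node 0) — and find the resistance seen between A (node 1) and B (node 0).
Reduce the network between node 1 (A) and node 0 (B) by series/parallel combination:
  Rp1 = R1 ‖ R2 ‖ R3 (parallel, all between nodes 0 and 1) = 1/(1/39 + 1/6.2 + 1/2400) = 5.338 Ω
R_th = 5.338 Ω

Final answer: V_th = 0.6843 V, R_th = 5.338 Ω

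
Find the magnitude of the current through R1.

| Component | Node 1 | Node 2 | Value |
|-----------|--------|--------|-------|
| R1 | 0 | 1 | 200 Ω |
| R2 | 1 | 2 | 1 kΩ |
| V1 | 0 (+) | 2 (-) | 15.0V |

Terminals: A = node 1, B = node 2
Nodal analysis, taking node 2 as the 0 V reference.
Source V1 fixes V_0 = 15 V.
KCL at each unknown node (sum of currents leaving = 0; resistances in Ω):
  Node 1: (V_1 - 15)/200 + (V_1 - 0)/1000 = 0
Collecting terms: 0.006 × V_1 = 0.075  =>  V_1 = 12.5 V
I_R1 = (V_0 - V_1)/R1 = (15 - 12.5)/200 = 0.0125 A
|I_R1| = 0.0125 A

Final answer: |I_R1| = 0.0125 A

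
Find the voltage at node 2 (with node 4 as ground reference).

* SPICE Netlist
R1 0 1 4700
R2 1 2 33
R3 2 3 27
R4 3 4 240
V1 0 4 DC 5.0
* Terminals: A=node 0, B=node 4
Nodal analysis, taking node 4 as the 0 V reference.
Source V1 fixes V_0 = 5 V.
KCL at each unknown node (sum of currents leaving = 0; resistances in Ω):
  Node 1: (V_1 - 5)/4700 + (V_1 - V_2)/33 = 0
  Node 2: (V_2 - V_1)/33 + (V_2 - V_3)/27 = 0
  Node 3: (V_3 - V_2)/27 + (V_3 - 0)/240 = 0
Collecting terms (coefficients in siemens):
  0.03052·V_1 - 0.0303·V_2 = 0.001064
  0.06734·V_2 - 0.0303·V_1 - 0.03704·V_3 = 0
  0.0412·V_3 - 0.03704·V_2 = 0
Solving these 3 simultaneous equations (Gaussian elimination) gives:
  V_1 = 0.3 V, V_2 = 0.267 V, V_3 = 0.24 V
The requested potential is V_2 = 0.267 V.

Final answer: V_2 = 0.267 V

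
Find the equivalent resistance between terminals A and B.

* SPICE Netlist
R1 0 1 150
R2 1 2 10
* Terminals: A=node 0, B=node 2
Reduce the network between node 0 (A) and node 2 (B) by series/parallel combination:
  Rs1 = R1 + R2 (series, joined only at node 1) = 150 + 10 = 160 Ω
R_eq = 160 Ω

Final answer: 160 Ω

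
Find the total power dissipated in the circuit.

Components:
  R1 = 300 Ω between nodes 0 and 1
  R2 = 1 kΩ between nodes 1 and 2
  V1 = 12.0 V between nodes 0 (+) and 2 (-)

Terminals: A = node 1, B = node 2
Nodal analysis, taking node 2 as the 0 V reference.
Source V1 fixes V_0 = 12 V.
KCL at each unknown node (sum of currents leaving = 0; resistances in Ω):
  Node 1: (V_1 - 12)/300 + (V_1 - 0)/1000 = 0
Collecting terms: 0.004333 × V_1 = 0.04  =>  V_1 = 9.231 V
Power in each resistor, P = (ΔV)²/R:
  P_R1 = (12 - 9.231)²/300 = 0.02556 W
  P_R2 = (9.231 - 0)²/1000 = 0.08521 W
P_total = P_R1 + P_R2 = 0.1108 W

Final answer: 0.1108 W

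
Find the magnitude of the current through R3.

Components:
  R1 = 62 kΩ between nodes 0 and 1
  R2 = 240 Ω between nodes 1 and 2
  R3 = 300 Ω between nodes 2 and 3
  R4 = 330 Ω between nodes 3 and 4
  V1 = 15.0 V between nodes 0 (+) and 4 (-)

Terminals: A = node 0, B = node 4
Nodal analysis, taking node 4 as the 0 V reference.
Source V1 fixes V_0 = 15 V.
KCL at each unknown node (sum of currents leaving = 0; resistances in Ω):
  Node 1: (V_1 - 15)/62000 + (V_1 - V_2)/240 = 0
  Node 2: (V_2 - V_1)/240 + (V_2 - V_3)/300 = 0
  Node 3: (V_3 - V_2)/300 + (V_3 - 0)/330 = 0
Collecting terms (coefficients in siemens):
  0.004183·V_1 - 0.004167·V_2 = 0.0002419
  0.0075·V_2 - 0.004167·V_1 - 0.003333·V_3 = 0
  0.006364·V_3 - 0.003333·V_2 = 0
Solving these 3 simultaneous equations (Gaussian elimination) gives:
  V_1 = 0.2076 V, V_2 = 0.1503 V, V_3 = 0.07873 V
I_R3 = (V_2 - V_3)/R3 = (0.1503 - 0.07873)/300 = 0.0002386 A
|I_R3| = 0.0002386 A

Final answer: |I_R3| = 0.0002386 A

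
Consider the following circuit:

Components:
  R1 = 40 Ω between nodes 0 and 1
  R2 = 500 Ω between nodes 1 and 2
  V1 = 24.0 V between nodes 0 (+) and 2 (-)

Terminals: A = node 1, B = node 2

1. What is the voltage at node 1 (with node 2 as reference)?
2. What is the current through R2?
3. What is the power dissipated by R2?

Nodal analysis, taking node 2 as the 0 V reference.
Source V1 fixes V_0 = 24 V.
KCL at each unknown node (sum of currents leaving = 0; resistances in Ω):
  Node 1: (V_1 - 24)/40 + (V_1 - 0)/500 = 0
Collecting terms: 0.027 × V_1 = 0.6  =>  V_1 = 22.22 V
Part 1:
  Read off the nodal solution: V_1 = 22.22 V
Part 2:
  I_R2 = (V_1 - V_2)/R2 = (22.22 - 0)/500 = 0.04444 A
  Magnitude: I_R2 = 0.04444 A
Part 3:
  I_R2 = (V_1 - V_2)/R2 = (22.22 - 0)/500 = 0.04444 A
  P_R2 = I_R2² × R2 = (0.04444)² × 500 = 0.9877 W

Final answers:
1. V_1 = 22.22 V
2. I_R2 = 0.04444 A
3. P_R2 = 0.9877 W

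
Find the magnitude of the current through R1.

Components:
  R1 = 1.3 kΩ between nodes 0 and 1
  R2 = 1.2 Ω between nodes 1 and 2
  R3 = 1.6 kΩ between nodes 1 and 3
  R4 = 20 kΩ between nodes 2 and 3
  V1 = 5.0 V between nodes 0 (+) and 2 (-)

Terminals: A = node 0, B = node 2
Nodal analysis, taking node 2 as the 0 V reference.
Source V1 fixes V_0 = 5 V.
KCL at each unknown node (sum of currents leaving = 0; resistances in Ω):
  Node 1: (V_1 - 5)/1300 + (V_1 - 0)/1.2 + (V_1 - V_3)/1600 = 0
  Node 3: (V_3 - V_1)/1600 + (V_3 - 0)/20000 = 0
Collecting terms (coefficients in siemens):
  0.8347·V_1 - 0.000625·V_3 = 0.003846
  0.000675·V_3 - 0.000625·V_1 = 0
Determinant D = (0.8347)(0.000675) - (-0.000625)(-0.000625) = 0.0005631
V_1 = [(0.003846)(0.000675) - (-0.000625)(0)]/D = 0.004611 V
V_3 = [(0.8347)(0) - (0.003846)(-0.000625)]/D = 0.004269 V
I_R1 = (V_0 - V_1)/R1 = (5 - 0.004611)/1300 = 0.003843 A
|I_R1| = 0.003843 A

Final answer: |I_R1| = 0.003843 A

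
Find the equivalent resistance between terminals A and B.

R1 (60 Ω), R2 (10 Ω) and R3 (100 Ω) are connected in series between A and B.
Reduce the network between node 0 (A) and node 3 (B) by series/parallel combination:
  Rs1 = R1 + R2 (series, joined only at node 1) = 60 + 10 = 70 Ω
  Rs2 = R3 + Rs1 (series, joined only at node 2) = 100 + 70 = 170 Ω
R_eq = 170 Ω

Final answer: 170 Ω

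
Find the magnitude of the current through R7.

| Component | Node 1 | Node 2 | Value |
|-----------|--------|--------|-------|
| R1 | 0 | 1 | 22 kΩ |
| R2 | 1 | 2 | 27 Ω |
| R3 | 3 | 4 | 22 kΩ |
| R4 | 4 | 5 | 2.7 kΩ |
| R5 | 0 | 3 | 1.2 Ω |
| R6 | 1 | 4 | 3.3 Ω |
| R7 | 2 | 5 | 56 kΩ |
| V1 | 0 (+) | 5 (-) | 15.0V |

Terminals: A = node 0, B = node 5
Nodal analysis, taking node 5 as the 0 V reference.
Source V1 fixes V_0 = 15 V.
KCL at each unknown node (sum of currents leaving = 0; resistances in Ω):
  Node 1: (V_1 - 15)/22000 + (V_1 - V_2)/27 + (V_1 - V_4)/3.3 = 0
  Node 2: (V_2 - V_1)/27 + (V_2 - 0)/56000 = 0
  Node 3: (V_3 - V_4)/22000 + (V_3 - 15)/1.2 = 0
  Node 4: (V_4 - V_3)/22000 + (V_4 - 0)/2700 + (V_4 - V_1)/3.3 = 0
Collecting terms (coefficients in siemens):
  0.3401·V_1 - 0.03704·V_2 - 0.303·V_4 = 0.0006818
  0.03705·V_2 - 0.03704·V_1 = 0
  0.8334·V_3 - 0.00004545·V_4 = 12.5
  0.3034·V_4 - 0.303·V_1 - 0.00004545·V_3 = 0
Solving these 4 simultaneous equations (Gaussian elimination) gives:
  V_1 = 2.847 V, V_2 = 2.846 V, V_3 = 15 V, V_4 = 2.846 V
I_R7 = (V_2 - V_5)/R7 = (2.846 - 0)/56000 = 0.00005082 A
|I_R7| = 0.00005082 A

Final answer: |I_R7| = 5.082e-05 A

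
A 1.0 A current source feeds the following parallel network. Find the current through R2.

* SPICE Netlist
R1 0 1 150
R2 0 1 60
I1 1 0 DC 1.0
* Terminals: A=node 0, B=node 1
All resistors sit directly between nodes 0 and 1, so they are in parallel and share one voltage V; the full source current 1 A splits among them.
1/R_par = 1/150 + 1/60 = 0.02333 S  =>  R_par = 42.86 Ω
V = I × R_par = 1 × 42.86 = 42.86 V
I_R2 = V/R2 = 42.86/60 = 0.7143 A

Final answer: 0.7143 A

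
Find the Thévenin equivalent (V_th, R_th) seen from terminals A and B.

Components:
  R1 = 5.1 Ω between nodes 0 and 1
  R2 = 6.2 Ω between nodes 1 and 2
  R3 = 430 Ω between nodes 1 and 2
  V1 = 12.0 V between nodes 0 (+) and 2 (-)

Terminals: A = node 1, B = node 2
Step 1 — V_th is the open-circuit voltage V_A - V_B (nothing connected across the terminals).
Nodal analysis, taking node 2 as the 0 V reference.
Source V1 fixes V_0 = 12 V.
KCL at each unknown node (sum of currents leaving = 0; resistances in Ω):
  Node 1: (V_1 - 12)/5.1 + (V_1 - 0)/6.2 + (V_1 - 0)/430 = 0
Collecting terms: 0.3597 × V_1 = 2.353  =>  V_1 = 6.542 V
V_th = V_1 - V_2 = 6.542 - 0 = 6.542 V
Step 2 — R_th: zero the source — replace V1 by a short circuit (node 2 merges into node 0) — and find the resistance seen between A (node 1) and B (node 0).
Reduce the network between node 1 (A) and node 0 (B) by series/parallel combination:
  Rp1 = R1 ‖ R2 ‖ R3 (parallel, all between nodes 0 and 1) = 1/(1/5.1 + 1/6.2 + 1/430) = 2.78 Ω
R_th = 2.78 Ω

Final answer: V_th = 6.542 V, R_th = 2.78 Ω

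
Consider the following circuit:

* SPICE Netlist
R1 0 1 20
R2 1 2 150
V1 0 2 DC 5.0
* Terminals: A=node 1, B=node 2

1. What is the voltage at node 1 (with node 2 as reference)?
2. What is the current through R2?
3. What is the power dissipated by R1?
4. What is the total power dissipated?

Nodal analysis, taking node 2 as the 0 V reference.
Source V1 fixes V_0 = 5 V.
KCL at each unknown node (sum of currents leaving = 0; resistances in Ω):
  Node 1: (V_1 - 5)/20 + (V_1 - 0)/150 = 0
Collecting terms: 0.05667 × V_1 = 0.25  =>  V_1 = 4.412 V
Part 1:
  Read off the nodal solution: V_1 = 4.412 V
Part 2:
  I_R2 = (V_1 - V_2)/R2 = (4.412 - 0)/150 = 0.02941 A
  Magnitude: I_R2 = 0.02941 A
Part 3:
  I_R1 = (V_0 - V_1)/R1 = (5 - 4.412)/20 = 0.02941 A
  P_R1 = I_R1² × R1 = (0.02941)² × 20 = 0.0173 W
Part 4:
  Power in each resistor, P = (ΔV)²/R:
    P_R1 = (5 - 4.412)²/20 = 0.0173 W
    P_R2 = (4.412 - 0)²/150 = 0.1298 W
  P_total = P_R1 + P_R2 = 0.1471 W

Final answers:
1. V_1 = 4.412 V
2. I_R2 = 0.02941 A
3. P_R1 = 0.0173 W
4. P_total = 0.1471 W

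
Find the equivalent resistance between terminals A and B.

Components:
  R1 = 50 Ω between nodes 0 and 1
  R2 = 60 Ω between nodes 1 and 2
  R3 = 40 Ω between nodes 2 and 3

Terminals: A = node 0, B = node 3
Reduce the network between node 0 (A) and node 3 (B) by series/parallel combination:
  Rs1 = R1 + R2 (series, joined only at node 1) = 50 + 60 = 110 Ω
  Rs2 = R3 + Rs1 (series, joined only at node 2) = 40 + 110 = 150 Ω
R_eq = 150 Ω

Final answer: 150 Ω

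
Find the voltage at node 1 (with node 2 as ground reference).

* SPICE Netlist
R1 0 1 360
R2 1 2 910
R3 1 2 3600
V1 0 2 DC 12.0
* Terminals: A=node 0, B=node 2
Nodal analysis, taking node 2 as the 0 V reference.
Source V1 fixes V_0 = 12 V.
KCL at each unknown node (sum of currents leaving = 0; resistances in Ω):
  Node 1: (V_1 - 12)/360 + (V_1 - 0)/910 + (V_1 - 0)/3600 = 0
Collecting terms: 0.004154 × V_1 = 0.03333  =>  V_1 = 8.024 V
The requested potential is V_1 = 8.024 V.

Final answer: V_1 = 8.024 V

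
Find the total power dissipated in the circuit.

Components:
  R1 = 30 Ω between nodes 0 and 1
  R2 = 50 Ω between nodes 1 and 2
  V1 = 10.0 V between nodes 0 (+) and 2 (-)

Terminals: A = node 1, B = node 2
Nodal analysis, taking node 2 as the 0 V reference.
Source V1 fixes V_0 = 10 V.
KCL at each unknown node (sum of currents leaving = 0; resistances in Ω):
  Node 1: (V_1 - 10)/30 + (V_1 - 0)/50 = 0
Collecting terms: 0.05333 × V_1 = 0.3333  =>  V_1 = 6.25 V
Power in each resistor, P = (ΔV)²/R:
  P_R1 = (10 - 6.25)²/30 = 0.4688 W
  P_R2 = (6.25 - 0)²/50 = 0.7812 W
P_total = P_R1 + P_R2 = 1.25 W

Final answer: 1.25 W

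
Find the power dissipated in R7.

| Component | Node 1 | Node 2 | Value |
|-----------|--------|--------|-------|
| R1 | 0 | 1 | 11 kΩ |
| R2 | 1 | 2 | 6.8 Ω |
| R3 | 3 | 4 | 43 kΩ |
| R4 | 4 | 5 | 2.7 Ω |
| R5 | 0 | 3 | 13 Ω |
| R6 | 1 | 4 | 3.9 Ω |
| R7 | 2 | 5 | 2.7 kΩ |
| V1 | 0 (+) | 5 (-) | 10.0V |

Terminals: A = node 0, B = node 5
Nodal analysis, taking node 5 as the 0 V reference.
Source V1 fixes V_0 = 10 V.
KCL at each unknown node (sum of currents leaving = 0; resistances in Ω):
  Node 1: (V_1 - 10)/11000 + (V_1 - V_2)/6.8 + (V_1 - V_4)/3.9 = 0
  Node 2: (V_2 - V_1)/6.8 + (V_2 - 0)/2700 = 0
  Node 3: (V_3 - V_4)/43000 + (V_3 - 10)/13 = 0
  Node 4: (V_4 - V_3)/43000 + (V_4 - 0)/2.7 + (V_4 - V_1)/3.9 = 0
Collecting terms (coefficients in siemens):
  0.4036·V_1 - 0.1471·V_2 - 0.2564·V_4 = 0.0009091
  0.1474·V_2 - 0.1471·V_1 = 0
  0.07695·V_3 - 0.00002326·V_4 = 0.7692
  0.6268·V_4 - 0.2564·V_1 - 0.00002326·V_3 = 0
Solving these 4 simultaneous equations (Gaussian elimination) gives:
  V_1 = 0.006607 V, V_2 = 0.006591 V, V_3 = 9.997 V, V_4 = 0.003074 V
I_R7 = (V_2 - V_5)/R7 = (0.006591 - 0)/2700 = 0.000002441 A
P_R7 = I_R7² × R7 = (0.000002441)² × 2700 = 0.00000001609 W

Final answer: 1.609e-08 W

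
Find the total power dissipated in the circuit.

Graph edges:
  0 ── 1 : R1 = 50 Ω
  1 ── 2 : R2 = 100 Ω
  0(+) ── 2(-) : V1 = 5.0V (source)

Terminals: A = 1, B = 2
Nodal analysis, taking node 2 as the 0 V reference.
Source V1 fixes V_0 = 5 V.
KCL at each unknown node (sum of currents leaving = 0; resistances in Ω):
  Node 1: (V_1 - 5)/50 + (V_1 - 0)/100 = 0
Collecting terms: 0.03 × V_1 = 0.1  =>  V_1 = 3.333 V
Power in each resistor, P = (ΔV)²/R:
  P_R1 = (5 - 3.333)²/50 = 0.05556 W
  P_R2 = (3.333 - 0)²/100 = 0.1111 W
P_total = P_R1 + P_R2 = 0.1667 W

Final answer: 0.1667 W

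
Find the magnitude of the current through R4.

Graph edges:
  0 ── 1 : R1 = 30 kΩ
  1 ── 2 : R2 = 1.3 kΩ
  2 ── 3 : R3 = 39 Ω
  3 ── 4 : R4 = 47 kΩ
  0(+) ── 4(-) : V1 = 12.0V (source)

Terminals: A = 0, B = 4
Nodal analysis, taking node 4 as the 0 V reference.
Source V1 fixes V_0 = 12 V.
KCL at each unknown node (sum of currents leaving = 0; resistances in Ω):
  Node 1: (V_1 - 12)/30000 + (V_1 - V_2)/1300 = 0
  Node 2: (V_2 - V_1)/1300 + (V_2 - V_3)/39 = 0
  Node 3: (V_3 - V_2)/39 + (V_3 - 0)/47000 = 0
Collecting terms (coefficients in siemens):
  0.0008026·V_1 - 0.0007692·V_2 = 0.0004
  0.02641·V_2 - 0.0007692·V_1 - 0.02564·V_3 = 0
  0.02566·V_3 - 0.02564·V_2 = 0
Solving these 3 simultaneous equations (Gaussian elimination) gives:
  V_1 = 7.405 V, V_2 = 7.205 V, V_3 = 7.199 V
I_R4 = (V_3 - V_4)/R4 = (7.199 - 0)/47000 = 0.0001532 A
|I_R4| = 0.0001532 A

Final answer: |I_R4| = 0.0001532 A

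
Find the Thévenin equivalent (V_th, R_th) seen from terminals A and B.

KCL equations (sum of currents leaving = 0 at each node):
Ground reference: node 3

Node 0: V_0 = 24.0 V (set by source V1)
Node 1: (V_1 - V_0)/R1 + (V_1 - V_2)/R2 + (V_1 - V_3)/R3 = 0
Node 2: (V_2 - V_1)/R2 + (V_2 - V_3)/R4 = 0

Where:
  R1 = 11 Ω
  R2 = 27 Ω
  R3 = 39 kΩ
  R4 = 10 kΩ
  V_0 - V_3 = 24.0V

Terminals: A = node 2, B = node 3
Step 1 — V_th is the open-circuit voltage V_A - V_B (nothing connected across the terminals).
Nodal analysis, taking node 3 as the 0 V reference.
Source V1 fixes V_0 = 24 V.
KCL at each unknown node (sum of currents leaving = 0; resistances in Ω):
  Node 1: (V_1 - 24)/11 + (V_1 - V_2)/27 + (V_1 - 0)/39000 = 0
  Node 2: (V_2 - V_1)/27 + (V_2 - 0)/10000 = 0
Collecting terms (coefficients in siemens):
  0.128·V_1 - 0.03704·V_2 = 2.182
  0.03714·V_2 - 0.03704·V_1 = 0
Determinant D = (0.128)(0.03714) - (-0.03704)(-0.03704) = 0.003381
V_1 = [(2.182)(0.03714) - (-0.03704)(0)]/D = 23.97 V
V_2 = [(0.128)(0) - (2.182)(-0.03704)]/D = 23.9 V
V_th = V_2 - V_3 = 23.9 - 0 = 23.9 V
Step 2 — R_th: zero the source — replace V1 by a short circuit (node 3 merges into node 0) — and find the resistance seen between A (node 2) and B (node 0).
Reduce the network between node 2 (A) and node 0 (B) by series/parallel combination:
  Rp1 = R1 ‖ R3 (parallel, both between nodes 0 and 1) = 1/(1/11 + 1/39000) = 11 Ω
  Rs1 = R2 + Rp1 (series, joined only at node 1) = 27 + 11 = 38 Ω
  Rp2 = R4 ‖ Rs1 (parallel, both between nodes 0 and 2) = 1/(1/10000 + 1/38) = 37.85 Ω
R_th = 37.85 Ω

Final answer: V_th = 23.9 V, R_th = 37.85 Ω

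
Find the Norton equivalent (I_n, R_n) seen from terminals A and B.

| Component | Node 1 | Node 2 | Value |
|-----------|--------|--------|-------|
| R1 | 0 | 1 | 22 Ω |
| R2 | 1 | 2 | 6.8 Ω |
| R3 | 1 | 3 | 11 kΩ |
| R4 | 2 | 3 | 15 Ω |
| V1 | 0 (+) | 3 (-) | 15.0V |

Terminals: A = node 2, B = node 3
Find the Thévenin equivalent first; then I_n = V_th/R_th and R_n = R_th.
Step 1 — V_th is the open-circuit voltage V_A - V_B (nothing connected across the terminals).
Nodal analysis, taking node 3 as the 0 V reference.
Source V1 fixes V_0 = 15 V.
KCL at each unknown node (sum of currents leaving = 0; resistances in Ω):
  Node 1: (V_1 - 15)/22 + (V_1 - V_2)/6.8 + (V_1 - 0)/11000 = 0
  Node 2: (V_2 - V_1)/6.8 + (V_2 - 0)/15 = 0
Collecting terms (coefficients in siemens):
  0.1926·V_1 - 0.1471·V_2 = 0.6818
  0.2137·V_2 - 0.1471·V_1 = 0
Determinant D = (0.1926)(0.2137) - (-0.1471)(-0.1471) = 0.01954
V_1 = [(0.6818)(0.2137) - (-0.1471)(0)]/D = 7.458 V
V_2 = [(0.1926)(0) - (0.6818)(-0.1471)]/D = 5.132 V
V_th = V_2 - V_3 = 5.132 - 0 = 5.132 V
Step 2 — R_th: zero the source — replace V1 by a short circuit (node 3 merges into node 0) — and find the resistance seen between A (node 2) and B (node 0).
Reduce the network between node 2 (A) and node 0 (B) by series/parallel combination:
  Rp1 = R1 ‖ R3 (parallel, both between nodes 0 and 1) = 1/(1/22 + 1/11000) = 21.96 Ω
  Rs1 = R2 + Rp1 (series, joined only at node 1) = 6.8 + 21.96 = 28.76 Ω
  Rp2 = R4 ‖ Rs1 (parallel, both between nodes 0 and 2) = 1/(1/15 + 1/28.76) = 9.858 Ω
R_th = 9.858 Ω
I_n = V_th/R_th = 5.132/9.858 = 0.5206 A, and R_n = R_th = 9.858 Ω

Final answer: I_n = 0.5206 A, R_n = 9.858 Ω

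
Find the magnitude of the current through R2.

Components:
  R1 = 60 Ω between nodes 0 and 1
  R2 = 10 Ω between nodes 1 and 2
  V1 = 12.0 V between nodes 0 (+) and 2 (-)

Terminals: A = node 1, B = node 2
Nodal analysis, taking node 2 as the 0 V reference.
Source V1 fixes V_0 = 12 V.
KCL at each unknown node (sum of currents leaving = 0; resistances in Ω):
  Node 1: (V_1 - 12)/60 + (V_1 - 0)/10 = 0
Collecting terms: 0.1167 × V_1 = 0.2  =>  V_1 = 1.714 V
I_R2 = (V_1 - V_2)/R2 = (1.714 - 0)/10 = 0.1714 A
|I_R2| = 0.1714 A

Final answer: |I_R2| = 0.1714 A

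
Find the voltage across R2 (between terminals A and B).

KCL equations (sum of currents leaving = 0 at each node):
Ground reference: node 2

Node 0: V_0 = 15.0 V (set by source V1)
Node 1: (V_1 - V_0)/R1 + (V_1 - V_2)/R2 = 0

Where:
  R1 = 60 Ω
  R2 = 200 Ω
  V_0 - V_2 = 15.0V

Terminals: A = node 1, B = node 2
R1 and R2 are in series across V1 (node 0 → node 1 → node 2), and the output A–B is taken across R2, so this is a voltage divider.
Series current: I = V1/(R1 + R2) = 15/(60 + 200) = 15/260 = 0.05769 A
V_R2 = I × R2 = V1 × R2/(R1 + R2) = 15 × 200/260 = 11.54 V

Final answer: 11.54 V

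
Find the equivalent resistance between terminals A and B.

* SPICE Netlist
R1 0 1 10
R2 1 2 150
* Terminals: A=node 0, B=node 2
Reduce the network between node 0 (A) and node 2 (B) by series/parallel combination:
  Rs1 = R1 + R2 (series, joined only at node 1) = 10 + 150 = 160 Ω
R_eq = 160 Ω

Final answer: 160 Ω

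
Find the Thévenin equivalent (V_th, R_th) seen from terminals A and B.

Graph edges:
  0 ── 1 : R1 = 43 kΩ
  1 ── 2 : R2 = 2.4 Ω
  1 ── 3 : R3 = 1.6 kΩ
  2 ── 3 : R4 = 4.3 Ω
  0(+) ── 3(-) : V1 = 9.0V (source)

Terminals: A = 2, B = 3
Step 1 — V_th is the open-circuit voltage V_A - V_B (nothing connected across the terminals).
Nodal analysis, taking node 3 as the 0 V reference.
Source V1 fixes V_0 = 9 V.
KCL at each unknown node (sum of currents leaving = 0; resistances in Ω):
  Node 1: (V_1 - 9)/43000 + (V_1 - V_2)/2.4 + (V_1 - 0)/1600 = 0
  Node 2: (V_2 - V_1)/2.4 + (V_2 - 0)/4.3 = 0
Collecting terms (coefficients in siemens):
  0.4173·V_1 - 0.4167·V_2 = 0.0002093
  0.6492·V_2 - 0.4167·V_1 = 0
Determinant D = (0.4173)(0.6492) - (-0.4167)(-0.4167) = 0.09732
V_1 = [(0.0002093)(0.6492) - (-0.4167)(0)]/D = 0.001396 V
V_2 = [(0.4173)(0) - (0.0002093)(-0.4167)]/D = 0.0008961 V
V_th = V_2 - V_3 = 0.0008961 - 0 = 0.0008961 V
Step 2 — R_th: zero the source — replace V1 by a short circuit (node 3 merges into node 0) — and find the resistance seen between A (node 2) and B (node 0).
Reduce the network between node 2 (A) and node 0 (B) by series/parallel combination:
  Rp1 = R1 ‖ R3 (parallel, both between nodes 0 and 1) = 1/(1/43000 + 1/1600) = 1543 Ω
  Rs1 = R2 + Rp1 (series, joined only at node 1) = 2.4 + 1543 = 1545 Ω
  Rp2 = R4 ‖ Rs1 (parallel, both between nodes 0 and 2) = 1/(1/4.3 + 1/1545) = 4.288 Ω
R_th = 4.288 Ω

Final answer: V_th = 0.0008961 V, R_th = 4.288 Ω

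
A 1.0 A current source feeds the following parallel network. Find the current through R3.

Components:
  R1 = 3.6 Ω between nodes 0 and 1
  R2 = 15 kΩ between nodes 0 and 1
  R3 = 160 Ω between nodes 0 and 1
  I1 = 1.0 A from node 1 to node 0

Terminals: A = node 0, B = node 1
All resistors sit directly between nodes 0 and 1, so they are in parallel and share one voltage V; the full source current 1 A splits among them.
1/R_par = 1/3.6 + 1/15000 + 1/160 = 0.2841 S  =>  R_par = 3.52 Ω
V = I × R_par = 1 × 3.52 = 3.52 V
I_R3 = V/R3 = 3.52/160 = 0.022 A

Final answer: 0.022 A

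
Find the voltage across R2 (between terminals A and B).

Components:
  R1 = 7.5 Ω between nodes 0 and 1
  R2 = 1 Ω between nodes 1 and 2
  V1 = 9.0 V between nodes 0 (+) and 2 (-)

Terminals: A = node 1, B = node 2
R1 and R2 are in series across V1 (node 0 → node 1 → node 2), and the output A–B is taken across R2, so this is a voltage divider.
Series current: I = V1/(R1 + R2) = 9/(7.5 + 1) = 9/8.5 = 1.059 A
V_R2 = I × R2 = V1 × R2/(R1 + R2) = 9 × 1/8.5 = 1.059 V

Final answer: 1.059 V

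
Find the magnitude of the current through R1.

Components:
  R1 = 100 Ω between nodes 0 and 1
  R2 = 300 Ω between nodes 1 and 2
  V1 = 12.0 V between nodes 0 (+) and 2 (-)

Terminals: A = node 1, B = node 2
Nodal analysis, taking node 2 as the 0 V reference.
Source V1 fixes V_0 = 12 V.
KCL at each unknown node (sum of currents leaving = 0; resistances in Ω):
  Node 1: (V_1 - 12)/100 + (V_1 - 0)/300 = 0
Collecting terms: 0.01333 × V_1 = 0.12  =>  V_1 = 9 V
I_R1 = (V_0 - V_1)/R1 = (12 - 9)/100 = 0.03 A
|I_R1| = 0.03 A

Final answer: |I_R1| = 0.03 A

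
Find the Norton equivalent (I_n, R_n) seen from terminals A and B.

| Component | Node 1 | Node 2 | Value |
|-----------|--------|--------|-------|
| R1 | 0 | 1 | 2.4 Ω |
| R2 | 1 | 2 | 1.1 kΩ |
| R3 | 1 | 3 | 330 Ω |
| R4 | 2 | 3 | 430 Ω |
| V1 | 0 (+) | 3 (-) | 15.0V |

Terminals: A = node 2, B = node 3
Find the Thévenin equivalent first; then I_n = V_th/R_th and R_n = R_th.
Step 1 — V_th is the open-circuit voltage V_A - V_B (nothing connected across the terminals).
Nodal analysis, taking node 3 as the 0 V reference.
Source V1 fixes V_0 = 15 V.
KCL at each unknown node (sum of currents leaving = 0; resistances in Ω):
  Node 1: (V_1 - 15)/2.4 + (V_1 - V_2)/1100 + (V_1 - 0)/330 = 0
  Node 2: (V_2 - V_1)/1100 + (V_2 - 0)/430 = 0
Collecting terms (coefficients in siemens):
  0.4206·V_1 - 0.0009091·V_2 = 6.25
  0.003235·V_2 - 0.0009091·V_1 = 0
Determinant D = (0.4206)(0.003235) - (-0.0009091)(-0.0009091) = 0.00136
V_1 = [(6.25)(0.003235) - (-0.0009091)(0)]/D = 14.87 V
V_2 = [(0.4206)(0) - (6.25)(-0.0009091)]/D = 4.179 V
V_th = V_2 - V_3 = 4.179 - 0 = 4.179 V
Step 2 — R_th: zero the source — replace V1 by a short circuit (node 3 merges into node 0) — and find the resistance seen between A (node 2) and B (node 0).
Reduce the network between node 2 (A) and node 0 (B) by series/parallel combination:
  Rp1 = R1 ‖ R3 (parallel, both between nodes 0 and 1) = 1/(1/2.4 + 1/330) = 2.383 Ω
  Rs1 = R2 + Rp1 (series, joined only at node 1) = 1100 + 2.383 = 1102 Ω
  Rp2 = R4 ‖ Rs1 (parallel, both between nodes 0 and 2) = 1/(1/430 + 1/1102) = 309.3 Ω
R_th = 309.3 Ω
I_n = V_th/R_th = 4.179/309.3 = 0.01351 A, and R_n = R_th = 309.3 Ω

Final answer: I_n = 0.01351 A, R_n = 309.3 Ω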